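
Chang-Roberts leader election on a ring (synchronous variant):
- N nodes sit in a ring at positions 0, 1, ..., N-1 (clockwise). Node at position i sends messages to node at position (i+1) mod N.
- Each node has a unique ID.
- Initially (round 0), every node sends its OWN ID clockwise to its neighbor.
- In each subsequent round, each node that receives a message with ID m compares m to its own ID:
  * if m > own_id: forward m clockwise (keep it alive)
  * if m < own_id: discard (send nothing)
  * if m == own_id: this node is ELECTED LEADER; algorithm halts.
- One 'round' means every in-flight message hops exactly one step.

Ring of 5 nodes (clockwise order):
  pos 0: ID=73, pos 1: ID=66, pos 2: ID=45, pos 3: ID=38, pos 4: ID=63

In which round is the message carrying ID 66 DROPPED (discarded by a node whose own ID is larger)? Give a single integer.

Answer: 4

Derivation:
Round 1: pos1(id66) recv 73: fwd; pos2(id45) recv 66: fwd; pos3(id38) recv 45: fwd; pos4(id63) recv 38: drop; pos0(id73) recv 63: drop
Round 2: pos2(id45) recv 73: fwd; pos3(id38) recv 66: fwd; pos4(id63) recv 45: drop
Round 3: pos3(id38) recv 73: fwd; pos4(id63) recv 66: fwd
Round 4: pos4(id63) recv 73: fwd; pos0(id73) recv 66: drop
Round 5: pos0(id73) recv 73: ELECTED
Message ID 66 originates at pos 1; dropped at pos 0 in round 4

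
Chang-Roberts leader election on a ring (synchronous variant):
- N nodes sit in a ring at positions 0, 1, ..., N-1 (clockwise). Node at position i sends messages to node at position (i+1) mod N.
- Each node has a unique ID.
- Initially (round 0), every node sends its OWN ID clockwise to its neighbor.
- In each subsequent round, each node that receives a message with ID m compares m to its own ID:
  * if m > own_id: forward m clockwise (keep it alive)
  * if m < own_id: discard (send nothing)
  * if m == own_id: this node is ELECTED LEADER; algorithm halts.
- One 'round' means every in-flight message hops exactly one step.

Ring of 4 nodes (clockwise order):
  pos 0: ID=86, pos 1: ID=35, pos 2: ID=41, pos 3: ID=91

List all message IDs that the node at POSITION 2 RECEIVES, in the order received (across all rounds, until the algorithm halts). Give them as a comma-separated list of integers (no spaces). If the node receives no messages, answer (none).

Answer: 35,86,91

Derivation:
Round 1: pos1(id35) recv 86: fwd; pos2(id41) recv 35: drop; pos3(id91) recv 41: drop; pos0(id86) recv 91: fwd
Round 2: pos2(id41) recv 86: fwd; pos1(id35) recv 91: fwd
Round 3: pos3(id91) recv 86: drop; pos2(id41) recv 91: fwd
Round 4: pos3(id91) recv 91: ELECTED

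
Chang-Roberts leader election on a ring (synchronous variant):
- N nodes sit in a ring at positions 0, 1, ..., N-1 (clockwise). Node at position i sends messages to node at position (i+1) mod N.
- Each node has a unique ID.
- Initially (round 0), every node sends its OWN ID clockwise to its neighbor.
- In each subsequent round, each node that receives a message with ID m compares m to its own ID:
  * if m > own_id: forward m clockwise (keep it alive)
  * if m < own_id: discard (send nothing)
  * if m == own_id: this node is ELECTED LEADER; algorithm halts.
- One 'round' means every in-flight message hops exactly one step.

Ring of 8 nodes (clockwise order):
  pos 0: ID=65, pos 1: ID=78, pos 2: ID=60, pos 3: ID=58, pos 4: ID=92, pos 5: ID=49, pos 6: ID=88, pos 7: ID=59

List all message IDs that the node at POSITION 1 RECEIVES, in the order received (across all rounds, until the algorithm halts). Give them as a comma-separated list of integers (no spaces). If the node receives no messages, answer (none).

Round 1: pos1(id78) recv 65: drop; pos2(id60) recv 78: fwd; pos3(id58) recv 60: fwd; pos4(id92) recv 58: drop; pos5(id49) recv 92: fwd; pos6(id88) recv 49: drop; pos7(id59) recv 88: fwd; pos0(id65) recv 59: drop
Round 2: pos3(id58) recv 78: fwd; pos4(id92) recv 60: drop; pos6(id88) recv 92: fwd; pos0(id65) recv 88: fwd
Round 3: pos4(id92) recv 78: drop; pos7(id59) recv 92: fwd; pos1(id78) recv 88: fwd
Round 4: pos0(id65) recv 92: fwd; pos2(id60) recv 88: fwd
Round 5: pos1(id78) recv 92: fwd; pos3(id58) recv 88: fwd
Round 6: pos2(id60) recv 92: fwd; pos4(id92) recv 88: drop
Round 7: pos3(id58) recv 92: fwd
Round 8: pos4(id92) recv 92: ELECTED

Answer: 65,88,92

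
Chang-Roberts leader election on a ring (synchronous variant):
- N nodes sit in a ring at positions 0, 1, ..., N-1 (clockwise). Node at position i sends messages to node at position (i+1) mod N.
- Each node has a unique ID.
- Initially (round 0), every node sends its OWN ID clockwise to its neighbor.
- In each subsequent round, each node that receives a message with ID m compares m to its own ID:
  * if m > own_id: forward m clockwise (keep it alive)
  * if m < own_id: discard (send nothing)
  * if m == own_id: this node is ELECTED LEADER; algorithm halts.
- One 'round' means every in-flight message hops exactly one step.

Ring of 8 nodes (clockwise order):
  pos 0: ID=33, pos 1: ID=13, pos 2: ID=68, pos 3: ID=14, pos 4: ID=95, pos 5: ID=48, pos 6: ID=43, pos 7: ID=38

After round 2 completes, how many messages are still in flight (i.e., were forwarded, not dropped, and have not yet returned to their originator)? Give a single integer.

Answer: 4

Derivation:
Round 1: pos1(id13) recv 33: fwd; pos2(id68) recv 13: drop; pos3(id14) recv 68: fwd; pos4(id95) recv 14: drop; pos5(id48) recv 95: fwd; pos6(id43) recv 48: fwd; pos7(id38) recv 43: fwd; pos0(id33) recv 38: fwd
Round 2: pos2(id68) recv 33: drop; pos4(id95) recv 68: drop; pos6(id43) recv 95: fwd; pos7(id38) recv 48: fwd; pos0(id33) recv 43: fwd; pos1(id13) recv 38: fwd
After round 2: 4 messages still in flight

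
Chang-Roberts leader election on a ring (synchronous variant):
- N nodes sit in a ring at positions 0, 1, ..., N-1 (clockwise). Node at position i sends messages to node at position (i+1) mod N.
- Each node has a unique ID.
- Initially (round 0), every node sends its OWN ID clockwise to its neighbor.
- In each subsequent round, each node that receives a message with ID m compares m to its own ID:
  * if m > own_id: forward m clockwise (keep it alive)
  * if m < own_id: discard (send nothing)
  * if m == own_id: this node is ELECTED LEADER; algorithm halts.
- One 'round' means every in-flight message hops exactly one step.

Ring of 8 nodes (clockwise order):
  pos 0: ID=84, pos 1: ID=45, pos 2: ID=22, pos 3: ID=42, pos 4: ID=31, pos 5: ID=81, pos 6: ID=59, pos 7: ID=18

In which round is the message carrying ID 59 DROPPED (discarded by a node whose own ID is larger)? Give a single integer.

Answer: 2

Derivation:
Round 1: pos1(id45) recv 84: fwd; pos2(id22) recv 45: fwd; pos3(id42) recv 22: drop; pos4(id31) recv 42: fwd; pos5(id81) recv 31: drop; pos6(id59) recv 81: fwd; pos7(id18) recv 59: fwd; pos0(id84) recv 18: drop
Round 2: pos2(id22) recv 84: fwd; pos3(id42) recv 45: fwd; pos5(id81) recv 42: drop; pos7(id18) recv 81: fwd; pos0(id84) recv 59: drop
Round 3: pos3(id42) recv 84: fwd; pos4(id31) recv 45: fwd; pos0(id84) recv 81: drop
Round 4: pos4(id31) recv 84: fwd; pos5(id81) recv 45: drop
Round 5: pos5(id81) recv 84: fwd
Round 6: pos6(id59) recv 84: fwd
Round 7: pos7(id18) recv 84: fwd
Round 8: pos0(id84) recv 84: ELECTED
Message ID 59 originates at pos 6; dropped at pos 0 in round 2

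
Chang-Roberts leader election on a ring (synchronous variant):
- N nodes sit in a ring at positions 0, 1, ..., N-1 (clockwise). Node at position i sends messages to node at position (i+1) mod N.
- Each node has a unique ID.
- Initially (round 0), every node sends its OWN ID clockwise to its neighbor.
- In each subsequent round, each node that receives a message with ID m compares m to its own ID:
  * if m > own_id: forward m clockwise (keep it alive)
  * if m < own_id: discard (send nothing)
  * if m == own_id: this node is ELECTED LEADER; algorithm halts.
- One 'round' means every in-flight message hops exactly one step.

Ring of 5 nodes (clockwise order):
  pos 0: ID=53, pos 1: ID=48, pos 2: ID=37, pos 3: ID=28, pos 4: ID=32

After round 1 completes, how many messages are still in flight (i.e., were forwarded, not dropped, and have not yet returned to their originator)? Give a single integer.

Round 1: pos1(id48) recv 53: fwd; pos2(id37) recv 48: fwd; pos3(id28) recv 37: fwd; pos4(id32) recv 28: drop; pos0(id53) recv 32: drop
After round 1: 3 messages still in flight

Answer: 3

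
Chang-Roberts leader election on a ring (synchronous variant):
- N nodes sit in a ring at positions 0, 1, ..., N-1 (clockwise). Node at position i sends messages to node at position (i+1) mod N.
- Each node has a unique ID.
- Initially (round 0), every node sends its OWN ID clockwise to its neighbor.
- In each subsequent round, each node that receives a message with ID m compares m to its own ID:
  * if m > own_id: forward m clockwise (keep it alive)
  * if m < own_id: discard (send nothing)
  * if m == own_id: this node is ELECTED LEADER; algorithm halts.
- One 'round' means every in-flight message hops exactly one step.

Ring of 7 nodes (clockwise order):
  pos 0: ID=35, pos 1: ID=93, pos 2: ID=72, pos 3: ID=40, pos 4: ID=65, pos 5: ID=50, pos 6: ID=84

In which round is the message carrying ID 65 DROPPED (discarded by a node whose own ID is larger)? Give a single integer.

Answer: 2

Derivation:
Round 1: pos1(id93) recv 35: drop; pos2(id72) recv 93: fwd; pos3(id40) recv 72: fwd; pos4(id65) recv 40: drop; pos5(id50) recv 65: fwd; pos6(id84) recv 50: drop; pos0(id35) recv 84: fwd
Round 2: pos3(id40) recv 93: fwd; pos4(id65) recv 72: fwd; pos6(id84) recv 65: drop; pos1(id93) recv 84: drop
Round 3: pos4(id65) recv 93: fwd; pos5(id50) recv 72: fwd
Round 4: pos5(id50) recv 93: fwd; pos6(id84) recv 72: drop
Round 5: pos6(id84) recv 93: fwd
Round 6: pos0(id35) recv 93: fwd
Round 7: pos1(id93) recv 93: ELECTED
Message ID 65 originates at pos 4; dropped at pos 6 in round 2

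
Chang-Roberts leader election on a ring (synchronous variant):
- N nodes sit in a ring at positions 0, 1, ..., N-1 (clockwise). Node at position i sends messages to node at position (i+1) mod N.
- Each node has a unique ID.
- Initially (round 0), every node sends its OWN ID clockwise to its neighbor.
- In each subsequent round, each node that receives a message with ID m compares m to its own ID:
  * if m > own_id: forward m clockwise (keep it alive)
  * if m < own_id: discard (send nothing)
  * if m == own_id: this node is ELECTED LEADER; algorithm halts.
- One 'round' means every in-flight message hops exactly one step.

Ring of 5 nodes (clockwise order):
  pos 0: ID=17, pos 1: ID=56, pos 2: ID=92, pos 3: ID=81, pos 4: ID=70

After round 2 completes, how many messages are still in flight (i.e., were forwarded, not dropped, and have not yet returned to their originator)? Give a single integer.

Answer: 3

Derivation:
Round 1: pos1(id56) recv 17: drop; pos2(id92) recv 56: drop; pos3(id81) recv 92: fwd; pos4(id70) recv 81: fwd; pos0(id17) recv 70: fwd
Round 2: pos4(id70) recv 92: fwd; pos0(id17) recv 81: fwd; pos1(id56) recv 70: fwd
After round 2: 3 messages still in flight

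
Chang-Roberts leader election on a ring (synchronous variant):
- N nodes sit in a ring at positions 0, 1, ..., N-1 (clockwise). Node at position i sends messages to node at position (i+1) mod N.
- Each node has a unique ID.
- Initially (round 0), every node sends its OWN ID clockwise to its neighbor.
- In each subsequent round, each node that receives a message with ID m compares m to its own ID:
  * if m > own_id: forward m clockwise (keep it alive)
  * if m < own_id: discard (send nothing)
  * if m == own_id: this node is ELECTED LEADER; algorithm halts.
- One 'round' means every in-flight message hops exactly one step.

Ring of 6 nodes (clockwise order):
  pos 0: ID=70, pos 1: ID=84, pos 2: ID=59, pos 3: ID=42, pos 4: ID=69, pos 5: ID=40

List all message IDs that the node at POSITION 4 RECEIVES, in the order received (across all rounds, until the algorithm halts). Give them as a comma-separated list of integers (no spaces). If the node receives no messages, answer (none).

Round 1: pos1(id84) recv 70: drop; pos2(id59) recv 84: fwd; pos3(id42) recv 59: fwd; pos4(id69) recv 42: drop; pos5(id40) recv 69: fwd; pos0(id70) recv 40: drop
Round 2: pos3(id42) recv 84: fwd; pos4(id69) recv 59: drop; pos0(id70) recv 69: drop
Round 3: pos4(id69) recv 84: fwd
Round 4: pos5(id40) recv 84: fwd
Round 5: pos0(id70) recv 84: fwd
Round 6: pos1(id84) recv 84: ELECTED

Answer: 42,59,84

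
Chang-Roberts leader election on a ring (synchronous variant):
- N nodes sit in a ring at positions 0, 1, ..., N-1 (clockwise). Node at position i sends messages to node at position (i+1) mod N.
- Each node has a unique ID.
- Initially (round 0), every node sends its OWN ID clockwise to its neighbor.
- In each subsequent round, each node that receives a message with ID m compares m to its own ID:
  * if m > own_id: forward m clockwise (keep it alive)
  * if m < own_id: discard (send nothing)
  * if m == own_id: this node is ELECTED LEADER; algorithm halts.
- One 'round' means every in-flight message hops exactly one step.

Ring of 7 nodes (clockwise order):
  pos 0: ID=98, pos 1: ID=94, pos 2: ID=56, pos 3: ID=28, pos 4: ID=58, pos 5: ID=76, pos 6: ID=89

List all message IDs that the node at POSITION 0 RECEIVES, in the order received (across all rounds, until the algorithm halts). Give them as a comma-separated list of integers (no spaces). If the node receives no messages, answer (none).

Answer: 89,94,98

Derivation:
Round 1: pos1(id94) recv 98: fwd; pos2(id56) recv 94: fwd; pos3(id28) recv 56: fwd; pos4(id58) recv 28: drop; pos5(id76) recv 58: drop; pos6(id89) recv 76: drop; pos0(id98) recv 89: drop
Round 2: pos2(id56) recv 98: fwd; pos3(id28) recv 94: fwd; pos4(id58) recv 56: drop
Round 3: pos3(id28) recv 98: fwd; pos4(id58) recv 94: fwd
Round 4: pos4(id58) recv 98: fwd; pos5(id76) recv 94: fwd
Round 5: pos5(id76) recv 98: fwd; pos6(id89) recv 94: fwd
Round 6: pos6(id89) recv 98: fwd; pos0(id98) recv 94: drop
Round 7: pos0(id98) recv 98: ELECTED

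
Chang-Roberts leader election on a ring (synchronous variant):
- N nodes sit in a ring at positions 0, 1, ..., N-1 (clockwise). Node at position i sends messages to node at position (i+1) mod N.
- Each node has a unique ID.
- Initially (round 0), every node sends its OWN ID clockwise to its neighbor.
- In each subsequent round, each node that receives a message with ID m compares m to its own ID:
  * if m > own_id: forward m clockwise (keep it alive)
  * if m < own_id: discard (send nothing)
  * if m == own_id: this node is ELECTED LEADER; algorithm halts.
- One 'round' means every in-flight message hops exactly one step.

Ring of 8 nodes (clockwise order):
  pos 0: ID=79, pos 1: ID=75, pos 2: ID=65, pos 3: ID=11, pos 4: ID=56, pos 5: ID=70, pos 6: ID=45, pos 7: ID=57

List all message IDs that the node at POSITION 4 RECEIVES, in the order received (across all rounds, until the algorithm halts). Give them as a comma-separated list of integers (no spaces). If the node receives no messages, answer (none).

Answer: 11,65,75,79

Derivation:
Round 1: pos1(id75) recv 79: fwd; pos2(id65) recv 75: fwd; pos3(id11) recv 65: fwd; pos4(id56) recv 11: drop; pos5(id70) recv 56: drop; pos6(id45) recv 70: fwd; pos7(id57) recv 45: drop; pos0(id79) recv 57: drop
Round 2: pos2(id65) recv 79: fwd; pos3(id11) recv 75: fwd; pos4(id56) recv 65: fwd; pos7(id57) recv 70: fwd
Round 3: pos3(id11) recv 79: fwd; pos4(id56) recv 75: fwd; pos5(id70) recv 65: drop; pos0(id79) recv 70: drop
Round 4: pos4(id56) recv 79: fwd; pos5(id70) recv 75: fwd
Round 5: pos5(id70) recv 79: fwd; pos6(id45) recv 75: fwd
Round 6: pos6(id45) recv 79: fwd; pos7(id57) recv 75: fwd
Round 7: pos7(id57) recv 79: fwd; pos0(id79) recv 75: drop
Round 8: pos0(id79) recv 79: ELECTED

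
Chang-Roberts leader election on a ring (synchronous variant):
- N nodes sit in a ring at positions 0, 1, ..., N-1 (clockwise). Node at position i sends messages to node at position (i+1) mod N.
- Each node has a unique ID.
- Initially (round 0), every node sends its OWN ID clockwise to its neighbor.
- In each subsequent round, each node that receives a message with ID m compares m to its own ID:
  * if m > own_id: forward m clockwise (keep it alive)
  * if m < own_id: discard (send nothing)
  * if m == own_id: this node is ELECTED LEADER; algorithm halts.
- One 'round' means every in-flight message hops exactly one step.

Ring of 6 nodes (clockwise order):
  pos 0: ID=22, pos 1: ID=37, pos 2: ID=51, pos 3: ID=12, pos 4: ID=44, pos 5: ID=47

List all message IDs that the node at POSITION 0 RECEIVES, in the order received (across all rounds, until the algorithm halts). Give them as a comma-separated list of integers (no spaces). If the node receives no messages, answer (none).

Round 1: pos1(id37) recv 22: drop; pos2(id51) recv 37: drop; pos3(id12) recv 51: fwd; pos4(id44) recv 12: drop; pos5(id47) recv 44: drop; pos0(id22) recv 47: fwd
Round 2: pos4(id44) recv 51: fwd; pos1(id37) recv 47: fwd
Round 3: pos5(id47) recv 51: fwd; pos2(id51) recv 47: drop
Round 4: pos0(id22) recv 51: fwd
Round 5: pos1(id37) recv 51: fwd
Round 6: pos2(id51) recv 51: ELECTED

Answer: 47,51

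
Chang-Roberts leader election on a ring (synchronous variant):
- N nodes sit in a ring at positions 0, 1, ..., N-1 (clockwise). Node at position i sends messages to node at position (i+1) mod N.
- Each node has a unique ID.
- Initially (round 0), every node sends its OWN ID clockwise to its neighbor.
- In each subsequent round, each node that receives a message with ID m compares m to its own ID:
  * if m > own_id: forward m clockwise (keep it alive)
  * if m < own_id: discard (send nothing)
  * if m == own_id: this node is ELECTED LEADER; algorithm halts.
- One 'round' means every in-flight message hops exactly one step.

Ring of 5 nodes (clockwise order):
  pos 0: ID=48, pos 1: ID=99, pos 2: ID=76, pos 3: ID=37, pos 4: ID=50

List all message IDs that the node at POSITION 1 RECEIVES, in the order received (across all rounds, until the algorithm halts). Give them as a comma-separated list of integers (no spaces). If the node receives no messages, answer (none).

Round 1: pos1(id99) recv 48: drop; pos2(id76) recv 99: fwd; pos3(id37) recv 76: fwd; pos4(id50) recv 37: drop; pos0(id48) recv 50: fwd
Round 2: pos3(id37) recv 99: fwd; pos4(id50) recv 76: fwd; pos1(id99) recv 50: drop
Round 3: pos4(id50) recv 99: fwd; pos0(id48) recv 76: fwd
Round 4: pos0(id48) recv 99: fwd; pos1(id99) recv 76: drop
Round 5: pos1(id99) recv 99: ELECTED

Answer: 48,50,76,99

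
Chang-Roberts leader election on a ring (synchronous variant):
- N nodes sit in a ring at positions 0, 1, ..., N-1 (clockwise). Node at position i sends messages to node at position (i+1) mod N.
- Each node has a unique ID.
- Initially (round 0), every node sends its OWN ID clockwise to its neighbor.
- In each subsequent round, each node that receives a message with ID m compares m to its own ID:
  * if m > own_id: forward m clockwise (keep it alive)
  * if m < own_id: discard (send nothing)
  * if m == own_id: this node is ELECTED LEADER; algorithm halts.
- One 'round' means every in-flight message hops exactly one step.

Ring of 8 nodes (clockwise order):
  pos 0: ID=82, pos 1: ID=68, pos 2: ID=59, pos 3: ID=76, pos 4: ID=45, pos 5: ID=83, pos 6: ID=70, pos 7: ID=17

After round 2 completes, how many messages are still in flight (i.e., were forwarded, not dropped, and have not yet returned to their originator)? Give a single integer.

Answer: 2

Derivation:
Round 1: pos1(id68) recv 82: fwd; pos2(id59) recv 68: fwd; pos3(id76) recv 59: drop; pos4(id45) recv 76: fwd; pos5(id83) recv 45: drop; pos6(id70) recv 83: fwd; pos7(id17) recv 70: fwd; pos0(id82) recv 17: drop
Round 2: pos2(id59) recv 82: fwd; pos3(id76) recv 68: drop; pos5(id83) recv 76: drop; pos7(id17) recv 83: fwd; pos0(id82) recv 70: drop
After round 2: 2 messages still in flight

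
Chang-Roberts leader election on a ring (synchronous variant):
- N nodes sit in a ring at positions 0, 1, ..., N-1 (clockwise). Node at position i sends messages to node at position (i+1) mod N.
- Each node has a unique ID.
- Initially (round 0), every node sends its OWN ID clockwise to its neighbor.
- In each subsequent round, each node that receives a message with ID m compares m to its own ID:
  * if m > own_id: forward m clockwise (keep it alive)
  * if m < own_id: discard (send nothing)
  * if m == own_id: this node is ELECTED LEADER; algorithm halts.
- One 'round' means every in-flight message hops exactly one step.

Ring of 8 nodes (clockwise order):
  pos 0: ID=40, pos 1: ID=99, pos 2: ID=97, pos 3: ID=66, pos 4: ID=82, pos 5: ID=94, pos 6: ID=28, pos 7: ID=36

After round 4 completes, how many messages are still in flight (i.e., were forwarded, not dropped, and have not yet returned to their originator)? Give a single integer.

Round 1: pos1(id99) recv 40: drop; pos2(id97) recv 99: fwd; pos3(id66) recv 97: fwd; pos4(id82) recv 66: drop; pos5(id94) recv 82: drop; pos6(id28) recv 94: fwd; pos7(id36) recv 28: drop; pos0(id40) recv 36: drop
Round 2: pos3(id66) recv 99: fwd; pos4(id82) recv 97: fwd; pos7(id36) recv 94: fwd
Round 3: pos4(id82) recv 99: fwd; pos5(id94) recv 97: fwd; pos0(id40) recv 94: fwd
Round 4: pos5(id94) recv 99: fwd; pos6(id28) recv 97: fwd; pos1(id99) recv 94: drop
After round 4: 2 messages still in flight

Answer: 2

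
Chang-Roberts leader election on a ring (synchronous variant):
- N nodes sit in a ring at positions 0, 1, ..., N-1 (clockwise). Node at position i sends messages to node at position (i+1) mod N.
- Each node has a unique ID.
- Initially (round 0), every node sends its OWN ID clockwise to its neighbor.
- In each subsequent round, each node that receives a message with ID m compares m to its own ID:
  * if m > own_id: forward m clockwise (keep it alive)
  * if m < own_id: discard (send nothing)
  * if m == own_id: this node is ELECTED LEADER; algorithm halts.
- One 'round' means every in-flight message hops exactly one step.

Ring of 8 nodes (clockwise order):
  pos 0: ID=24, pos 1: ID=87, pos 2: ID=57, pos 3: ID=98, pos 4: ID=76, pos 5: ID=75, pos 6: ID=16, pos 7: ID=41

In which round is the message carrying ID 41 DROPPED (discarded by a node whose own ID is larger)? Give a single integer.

Answer: 2

Derivation:
Round 1: pos1(id87) recv 24: drop; pos2(id57) recv 87: fwd; pos3(id98) recv 57: drop; pos4(id76) recv 98: fwd; pos5(id75) recv 76: fwd; pos6(id16) recv 75: fwd; pos7(id41) recv 16: drop; pos0(id24) recv 41: fwd
Round 2: pos3(id98) recv 87: drop; pos5(id75) recv 98: fwd; pos6(id16) recv 76: fwd; pos7(id41) recv 75: fwd; pos1(id87) recv 41: drop
Round 3: pos6(id16) recv 98: fwd; pos7(id41) recv 76: fwd; pos0(id24) recv 75: fwd
Round 4: pos7(id41) recv 98: fwd; pos0(id24) recv 76: fwd; pos1(id87) recv 75: drop
Round 5: pos0(id24) recv 98: fwd; pos1(id87) recv 76: drop
Round 6: pos1(id87) recv 98: fwd
Round 7: pos2(id57) recv 98: fwd
Round 8: pos3(id98) recv 98: ELECTED
Message ID 41 originates at pos 7; dropped at pos 1 in round 2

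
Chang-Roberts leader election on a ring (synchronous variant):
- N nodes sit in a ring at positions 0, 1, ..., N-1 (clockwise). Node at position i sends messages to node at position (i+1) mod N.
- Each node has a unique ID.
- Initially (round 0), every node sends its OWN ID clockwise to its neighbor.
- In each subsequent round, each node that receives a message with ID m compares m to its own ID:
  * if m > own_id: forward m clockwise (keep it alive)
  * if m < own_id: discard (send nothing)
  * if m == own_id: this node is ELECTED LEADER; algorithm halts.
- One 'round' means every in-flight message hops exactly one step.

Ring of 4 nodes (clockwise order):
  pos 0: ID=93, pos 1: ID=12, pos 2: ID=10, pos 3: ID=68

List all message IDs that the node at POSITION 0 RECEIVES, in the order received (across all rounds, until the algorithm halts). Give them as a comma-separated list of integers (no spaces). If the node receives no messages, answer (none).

Answer: 68,93

Derivation:
Round 1: pos1(id12) recv 93: fwd; pos2(id10) recv 12: fwd; pos3(id68) recv 10: drop; pos0(id93) recv 68: drop
Round 2: pos2(id10) recv 93: fwd; pos3(id68) recv 12: drop
Round 3: pos3(id68) recv 93: fwd
Round 4: pos0(id93) recv 93: ELECTED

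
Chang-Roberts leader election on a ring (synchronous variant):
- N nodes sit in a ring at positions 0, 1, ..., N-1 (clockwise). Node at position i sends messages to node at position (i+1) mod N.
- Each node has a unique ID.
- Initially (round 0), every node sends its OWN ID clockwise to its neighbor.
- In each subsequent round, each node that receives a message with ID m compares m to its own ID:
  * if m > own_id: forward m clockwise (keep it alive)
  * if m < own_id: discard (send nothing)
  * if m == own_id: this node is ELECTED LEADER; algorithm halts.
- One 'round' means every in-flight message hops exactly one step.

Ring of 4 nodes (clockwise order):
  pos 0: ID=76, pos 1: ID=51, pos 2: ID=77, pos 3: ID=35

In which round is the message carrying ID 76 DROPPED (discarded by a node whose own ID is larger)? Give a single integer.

Round 1: pos1(id51) recv 76: fwd; pos2(id77) recv 51: drop; pos3(id35) recv 77: fwd; pos0(id76) recv 35: drop
Round 2: pos2(id77) recv 76: drop; pos0(id76) recv 77: fwd
Round 3: pos1(id51) recv 77: fwd
Round 4: pos2(id77) recv 77: ELECTED
Message ID 76 originates at pos 0; dropped at pos 2 in round 2

Answer: 2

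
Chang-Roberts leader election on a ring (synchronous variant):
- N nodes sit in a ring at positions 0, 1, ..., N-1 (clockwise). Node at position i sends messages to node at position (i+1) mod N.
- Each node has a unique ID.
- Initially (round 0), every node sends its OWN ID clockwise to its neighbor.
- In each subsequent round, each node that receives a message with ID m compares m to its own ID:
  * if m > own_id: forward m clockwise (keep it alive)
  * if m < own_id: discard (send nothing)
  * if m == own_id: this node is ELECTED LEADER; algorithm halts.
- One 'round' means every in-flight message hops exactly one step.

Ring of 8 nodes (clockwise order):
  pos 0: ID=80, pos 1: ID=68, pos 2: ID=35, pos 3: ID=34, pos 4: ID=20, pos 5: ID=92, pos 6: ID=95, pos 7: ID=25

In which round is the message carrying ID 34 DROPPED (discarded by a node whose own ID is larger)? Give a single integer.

Answer: 2

Derivation:
Round 1: pos1(id68) recv 80: fwd; pos2(id35) recv 68: fwd; pos3(id34) recv 35: fwd; pos4(id20) recv 34: fwd; pos5(id92) recv 20: drop; pos6(id95) recv 92: drop; pos7(id25) recv 95: fwd; pos0(id80) recv 25: drop
Round 2: pos2(id35) recv 80: fwd; pos3(id34) recv 68: fwd; pos4(id20) recv 35: fwd; pos5(id92) recv 34: drop; pos0(id80) recv 95: fwd
Round 3: pos3(id34) recv 80: fwd; pos4(id20) recv 68: fwd; pos5(id92) recv 35: drop; pos1(id68) recv 95: fwd
Round 4: pos4(id20) recv 80: fwd; pos5(id92) recv 68: drop; pos2(id35) recv 95: fwd
Round 5: pos5(id92) recv 80: drop; pos3(id34) recv 95: fwd
Round 6: pos4(id20) recv 95: fwd
Round 7: pos5(id92) recv 95: fwd
Round 8: pos6(id95) recv 95: ELECTED
Message ID 34 originates at pos 3; dropped at pos 5 in round 2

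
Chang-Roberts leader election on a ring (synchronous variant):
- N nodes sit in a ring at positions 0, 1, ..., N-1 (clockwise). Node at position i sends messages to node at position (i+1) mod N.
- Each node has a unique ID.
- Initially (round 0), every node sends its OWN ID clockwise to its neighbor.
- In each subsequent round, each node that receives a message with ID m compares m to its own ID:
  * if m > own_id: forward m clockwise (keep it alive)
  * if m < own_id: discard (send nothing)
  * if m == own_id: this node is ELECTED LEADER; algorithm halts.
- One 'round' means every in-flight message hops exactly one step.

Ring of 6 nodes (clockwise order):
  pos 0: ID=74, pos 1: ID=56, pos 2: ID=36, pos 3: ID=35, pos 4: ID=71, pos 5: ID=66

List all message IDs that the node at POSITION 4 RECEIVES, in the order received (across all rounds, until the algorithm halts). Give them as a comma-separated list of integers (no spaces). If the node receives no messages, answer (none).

Answer: 35,36,56,74

Derivation:
Round 1: pos1(id56) recv 74: fwd; pos2(id36) recv 56: fwd; pos3(id35) recv 36: fwd; pos4(id71) recv 35: drop; pos5(id66) recv 71: fwd; pos0(id74) recv 66: drop
Round 2: pos2(id36) recv 74: fwd; pos3(id35) recv 56: fwd; pos4(id71) recv 36: drop; pos0(id74) recv 71: drop
Round 3: pos3(id35) recv 74: fwd; pos4(id71) recv 56: drop
Round 4: pos4(id71) recv 74: fwd
Round 5: pos5(id66) recv 74: fwd
Round 6: pos0(id74) recv 74: ELECTED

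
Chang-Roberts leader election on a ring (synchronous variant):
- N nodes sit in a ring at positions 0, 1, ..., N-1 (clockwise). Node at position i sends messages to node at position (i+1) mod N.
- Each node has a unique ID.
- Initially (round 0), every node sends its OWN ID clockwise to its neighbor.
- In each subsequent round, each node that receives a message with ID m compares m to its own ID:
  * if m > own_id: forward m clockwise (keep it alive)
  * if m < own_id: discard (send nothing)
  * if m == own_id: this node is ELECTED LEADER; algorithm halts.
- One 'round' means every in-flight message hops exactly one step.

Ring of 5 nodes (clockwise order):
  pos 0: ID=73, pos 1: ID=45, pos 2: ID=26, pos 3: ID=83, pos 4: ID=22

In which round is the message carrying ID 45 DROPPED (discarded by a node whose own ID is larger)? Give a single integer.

Answer: 2

Derivation:
Round 1: pos1(id45) recv 73: fwd; pos2(id26) recv 45: fwd; pos3(id83) recv 26: drop; pos4(id22) recv 83: fwd; pos0(id73) recv 22: drop
Round 2: pos2(id26) recv 73: fwd; pos3(id83) recv 45: drop; pos0(id73) recv 83: fwd
Round 3: pos3(id83) recv 73: drop; pos1(id45) recv 83: fwd
Round 4: pos2(id26) recv 83: fwd
Round 5: pos3(id83) recv 83: ELECTED
Message ID 45 originates at pos 1; dropped at pos 3 in round 2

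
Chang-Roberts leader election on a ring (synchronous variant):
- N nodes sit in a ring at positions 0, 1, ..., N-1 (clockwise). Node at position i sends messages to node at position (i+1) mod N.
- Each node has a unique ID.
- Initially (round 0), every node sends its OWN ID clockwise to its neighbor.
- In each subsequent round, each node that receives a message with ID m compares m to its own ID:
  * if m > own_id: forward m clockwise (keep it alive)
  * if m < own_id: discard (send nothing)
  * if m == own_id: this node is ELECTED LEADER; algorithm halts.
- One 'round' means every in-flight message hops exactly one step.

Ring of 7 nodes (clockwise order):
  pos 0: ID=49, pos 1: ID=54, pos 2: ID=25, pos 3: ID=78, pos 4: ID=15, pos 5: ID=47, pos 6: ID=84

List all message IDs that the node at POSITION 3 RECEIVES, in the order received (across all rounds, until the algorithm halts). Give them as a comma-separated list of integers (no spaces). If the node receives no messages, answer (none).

Round 1: pos1(id54) recv 49: drop; pos2(id25) recv 54: fwd; pos3(id78) recv 25: drop; pos4(id15) recv 78: fwd; pos5(id47) recv 15: drop; pos6(id84) recv 47: drop; pos0(id49) recv 84: fwd
Round 2: pos3(id78) recv 54: drop; pos5(id47) recv 78: fwd; pos1(id54) recv 84: fwd
Round 3: pos6(id84) recv 78: drop; pos2(id25) recv 84: fwd
Round 4: pos3(id78) recv 84: fwd
Round 5: pos4(id15) recv 84: fwd
Round 6: pos5(id47) recv 84: fwd
Round 7: pos6(id84) recv 84: ELECTED

Answer: 25,54,84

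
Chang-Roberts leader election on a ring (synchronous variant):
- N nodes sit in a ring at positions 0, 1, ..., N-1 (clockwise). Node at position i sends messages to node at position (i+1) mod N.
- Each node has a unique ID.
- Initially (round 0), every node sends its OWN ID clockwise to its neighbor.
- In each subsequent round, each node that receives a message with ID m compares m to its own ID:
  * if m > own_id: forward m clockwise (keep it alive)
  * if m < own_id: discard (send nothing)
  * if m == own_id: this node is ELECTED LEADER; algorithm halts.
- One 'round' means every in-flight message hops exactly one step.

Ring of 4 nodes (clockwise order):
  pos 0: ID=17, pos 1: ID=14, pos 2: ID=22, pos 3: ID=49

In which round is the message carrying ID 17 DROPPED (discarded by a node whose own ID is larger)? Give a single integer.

Round 1: pos1(id14) recv 17: fwd; pos2(id22) recv 14: drop; pos3(id49) recv 22: drop; pos0(id17) recv 49: fwd
Round 2: pos2(id22) recv 17: drop; pos1(id14) recv 49: fwd
Round 3: pos2(id22) recv 49: fwd
Round 4: pos3(id49) recv 49: ELECTED
Message ID 17 originates at pos 0; dropped at pos 2 in round 2

Answer: 2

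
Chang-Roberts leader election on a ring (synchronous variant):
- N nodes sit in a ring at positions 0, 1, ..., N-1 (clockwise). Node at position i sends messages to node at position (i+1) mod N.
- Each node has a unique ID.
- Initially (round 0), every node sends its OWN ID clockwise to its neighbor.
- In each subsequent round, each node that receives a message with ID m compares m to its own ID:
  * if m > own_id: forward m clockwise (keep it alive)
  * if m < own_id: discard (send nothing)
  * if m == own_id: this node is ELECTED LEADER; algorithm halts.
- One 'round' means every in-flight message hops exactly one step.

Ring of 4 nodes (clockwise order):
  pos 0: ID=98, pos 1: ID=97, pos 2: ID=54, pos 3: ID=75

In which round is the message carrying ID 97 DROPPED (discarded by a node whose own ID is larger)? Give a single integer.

Round 1: pos1(id97) recv 98: fwd; pos2(id54) recv 97: fwd; pos3(id75) recv 54: drop; pos0(id98) recv 75: drop
Round 2: pos2(id54) recv 98: fwd; pos3(id75) recv 97: fwd
Round 3: pos3(id75) recv 98: fwd; pos0(id98) recv 97: drop
Round 4: pos0(id98) recv 98: ELECTED
Message ID 97 originates at pos 1; dropped at pos 0 in round 3

Answer: 3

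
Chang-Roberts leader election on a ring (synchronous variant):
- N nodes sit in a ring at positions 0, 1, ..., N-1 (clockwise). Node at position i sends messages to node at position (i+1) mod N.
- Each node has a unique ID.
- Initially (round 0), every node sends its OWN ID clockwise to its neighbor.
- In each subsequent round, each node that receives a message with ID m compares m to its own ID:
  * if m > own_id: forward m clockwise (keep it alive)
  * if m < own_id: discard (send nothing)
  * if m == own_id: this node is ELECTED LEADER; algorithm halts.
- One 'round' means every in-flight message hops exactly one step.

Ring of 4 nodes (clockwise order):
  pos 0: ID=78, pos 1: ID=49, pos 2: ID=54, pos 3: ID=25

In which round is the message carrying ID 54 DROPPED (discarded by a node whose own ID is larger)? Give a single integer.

Round 1: pos1(id49) recv 78: fwd; pos2(id54) recv 49: drop; pos3(id25) recv 54: fwd; pos0(id78) recv 25: drop
Round 2: pos2(id54) recv 78: fwd; pos0(id78) recv 54: drop
Round 3: pos3(id25) recv 78: fwd
Round 4: pos0(id78) recv 78: ELECTED
Message ID 54 originates at pos 2; dropped at pos 0 in round 2

Answer: 2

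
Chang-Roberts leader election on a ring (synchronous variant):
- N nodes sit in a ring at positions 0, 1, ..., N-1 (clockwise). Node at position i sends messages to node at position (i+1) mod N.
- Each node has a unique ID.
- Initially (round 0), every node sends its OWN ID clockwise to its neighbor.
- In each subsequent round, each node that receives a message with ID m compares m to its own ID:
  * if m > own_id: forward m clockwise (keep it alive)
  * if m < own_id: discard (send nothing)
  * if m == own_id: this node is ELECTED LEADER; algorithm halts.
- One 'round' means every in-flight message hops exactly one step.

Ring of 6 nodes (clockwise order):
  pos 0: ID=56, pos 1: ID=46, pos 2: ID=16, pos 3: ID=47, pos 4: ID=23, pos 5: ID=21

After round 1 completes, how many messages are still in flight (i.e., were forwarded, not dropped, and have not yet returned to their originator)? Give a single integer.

Round 1: pos1(id46) recv 56: fwd; pos2(id16) recv 46: fwd; pos3(id47) recv 16: drop; pos4(id23) recv 47: fwd; pos5(id21) recv 23: fwd; pos0(id56) recv 21: drop
After round 1: 4 messages still in flight

Answer: 4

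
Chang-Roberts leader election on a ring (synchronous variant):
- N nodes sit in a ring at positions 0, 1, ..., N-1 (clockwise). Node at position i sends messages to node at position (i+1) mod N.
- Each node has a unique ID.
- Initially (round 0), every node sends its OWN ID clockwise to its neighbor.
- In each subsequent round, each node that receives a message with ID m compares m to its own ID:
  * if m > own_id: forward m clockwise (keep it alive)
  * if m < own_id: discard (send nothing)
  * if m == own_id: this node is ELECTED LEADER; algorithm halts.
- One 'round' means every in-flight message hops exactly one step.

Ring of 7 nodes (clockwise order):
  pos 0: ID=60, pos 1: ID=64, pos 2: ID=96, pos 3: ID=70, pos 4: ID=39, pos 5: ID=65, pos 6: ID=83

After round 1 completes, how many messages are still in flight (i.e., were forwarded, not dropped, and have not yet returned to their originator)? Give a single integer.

Round 1: pos1(id64) recv 60: drop; pos2(id96) recv 64: drop; pos3(id70) recv 96: fwd; pos4(id39) recv 70: fwd; pos5(id65) recv 39: drop; pos6(id83) recv 65: drop; pos0(id60) recv 83: fwd
After round 1: 3 messages still in flight

Answer: 3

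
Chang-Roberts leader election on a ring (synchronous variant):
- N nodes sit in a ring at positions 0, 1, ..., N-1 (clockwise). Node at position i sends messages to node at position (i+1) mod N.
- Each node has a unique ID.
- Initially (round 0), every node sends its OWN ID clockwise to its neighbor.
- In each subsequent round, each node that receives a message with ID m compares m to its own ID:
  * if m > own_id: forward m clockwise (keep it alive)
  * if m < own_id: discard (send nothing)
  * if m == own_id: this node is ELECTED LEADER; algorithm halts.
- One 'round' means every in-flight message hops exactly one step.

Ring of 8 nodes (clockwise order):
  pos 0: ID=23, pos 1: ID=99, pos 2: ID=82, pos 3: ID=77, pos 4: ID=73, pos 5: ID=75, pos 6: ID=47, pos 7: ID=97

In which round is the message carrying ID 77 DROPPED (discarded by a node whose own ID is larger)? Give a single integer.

Round 1: pos1(id99) recv 23: drop; pos2(id82) recv 99: fwd; pos3(id77) recv 82: fwd; pos4(id73) recv 77: fwd; pos5(id75) recv 73: drop; pos6(id47) recv 75: fwd; pos7(id97) recv 47: drop; pos0(id23) recv 97: fwd
Round 2: pos3(id77) recv 99: fwd; pos4(id73) recv 82: fwd; pos5(id75) recv 77: fwd; pos7(id97) recv 75: drop; pos1(id99) recv 97: drop
Round 3: pos4(id73) recv 99: fwd; pos5(id75) recv 82: fwd; pos6(id47) recv 77: fwd
Round 4: pos5(id75) recv 99: fwd; pos6(id47) recv 82: fwd; pos7(id97) recv 77: drop
Round 5: pos6(id47) recv 99: fwd; pos7(id97) recv 82: drop
Round 6: pos7(id97) recv 99: fwd
Round 7: pos0(id23) recv 99: fwd
Round 8: pos1(id99) recv 99: ELECTED
Message ID 77 originates at pos 3; dropped at pos 7 in round 4

Answer: 4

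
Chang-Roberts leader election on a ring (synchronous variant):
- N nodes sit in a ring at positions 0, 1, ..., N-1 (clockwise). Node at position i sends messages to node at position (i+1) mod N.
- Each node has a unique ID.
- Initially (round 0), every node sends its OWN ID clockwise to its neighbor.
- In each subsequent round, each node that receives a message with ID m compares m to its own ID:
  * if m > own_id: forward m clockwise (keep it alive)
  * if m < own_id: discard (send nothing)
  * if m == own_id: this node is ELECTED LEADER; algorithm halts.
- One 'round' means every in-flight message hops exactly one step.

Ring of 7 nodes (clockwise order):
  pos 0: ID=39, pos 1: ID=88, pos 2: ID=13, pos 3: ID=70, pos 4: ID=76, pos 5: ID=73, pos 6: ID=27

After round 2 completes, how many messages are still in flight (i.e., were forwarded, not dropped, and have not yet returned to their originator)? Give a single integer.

Round 1: pos1(id88) recv 39: drop; pos2(id13) recv 88: fwd; pos3(id70) recv 13: drop; pos4(id76) recv 70: drop; pos5(id73) recv 76: fwd; pos6(id27) recv 73: fwd; pos0(id39) recv 27: drop
Round 2: pos3(id70) recv 88: fwd; pos6(id27) recv 76: fwd; pos0(id39) recv 73: fwd
After round 2: 3 messages still in flight

Answer: 3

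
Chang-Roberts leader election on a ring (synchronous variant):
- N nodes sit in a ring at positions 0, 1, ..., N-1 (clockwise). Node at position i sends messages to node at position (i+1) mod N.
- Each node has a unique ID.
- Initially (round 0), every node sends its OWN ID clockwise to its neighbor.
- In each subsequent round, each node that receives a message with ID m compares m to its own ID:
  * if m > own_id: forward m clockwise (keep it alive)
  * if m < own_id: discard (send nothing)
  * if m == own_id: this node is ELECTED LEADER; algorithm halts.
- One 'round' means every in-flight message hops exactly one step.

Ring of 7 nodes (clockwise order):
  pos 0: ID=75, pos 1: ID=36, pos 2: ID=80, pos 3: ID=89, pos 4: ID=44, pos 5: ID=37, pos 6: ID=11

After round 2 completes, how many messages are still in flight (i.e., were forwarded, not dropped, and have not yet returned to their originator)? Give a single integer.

Answer: 2

Derivation:
Round 1: pos1(id36) recv 75: fwd; pos2(id80) recv 36: drop; pos3(id89) recv 80: drop; pos4(id44) recv 89: fwd; pos5(id37) recv 44: fwd; pos6(id11) recv 37: fwd; pos0(id75) recv 11: drop
Round 2: pos2(id80) recv 75: drop; pos5(id37) recv 89: fwd; pos6(id11) recv 44: fwd; pos0(id75) recv 37: drop
After round 2: 2 messages still in flight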